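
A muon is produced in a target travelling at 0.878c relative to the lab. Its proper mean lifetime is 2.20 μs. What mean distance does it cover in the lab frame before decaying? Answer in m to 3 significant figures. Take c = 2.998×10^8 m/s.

γ = 1/√(1 − 0.878²) = 2.0892
Dilated lifetime: Δt = γτ₀ = 2.0892 × 2.20 μs = 4.5962 μs
d = vΔt = 0.878c × 4.5962 μs = 2.6322×10^8 m/s × 4.5962×10^-6 s = 1210 m

d ≈ 1210 m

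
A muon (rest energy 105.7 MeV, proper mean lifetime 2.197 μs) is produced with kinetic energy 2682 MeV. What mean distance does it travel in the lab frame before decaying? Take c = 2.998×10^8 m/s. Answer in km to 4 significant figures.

γ = 1 + K/(m₀c²) = 1 + 2682/105.7 = 26.3737
β = √(1 − 1/γ²) = 0.999281
Dilated lifetime: γτ₀ = 26.3737 × 2.197 μs = 57.9430 μs
d = βc·γτ₀ = 0.999281 × (2.998×10^8 m/s) × 5.79430×10^-5 s = 17.36 km

d ≈ 17.36 km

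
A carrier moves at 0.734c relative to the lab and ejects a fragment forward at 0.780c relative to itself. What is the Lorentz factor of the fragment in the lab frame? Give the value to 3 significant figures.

γ ≈ 3.70

u_lab = (0.780 + 0.734)/(1 + 0.780×0.734) = 1.514/1.57252 = 0.962786
γ = 1/√(1 − 0.962786²) = 3.70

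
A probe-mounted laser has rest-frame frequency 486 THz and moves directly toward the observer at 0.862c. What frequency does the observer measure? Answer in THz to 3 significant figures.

f_obs ≈ 1790 THz

Relativistic Doppler: f_obs = f_src √((1+β)/(1−β))
= 486 × √(1.8620/0.13800) = 486 × 3.6732 = 1790 THz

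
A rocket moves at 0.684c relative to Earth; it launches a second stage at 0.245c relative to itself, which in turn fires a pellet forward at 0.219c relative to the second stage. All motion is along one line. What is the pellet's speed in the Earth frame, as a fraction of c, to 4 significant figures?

u ≈ 0.8641c

Compose boost 2: (0.245 + 0.684)/(1 + 0.245×0.684) = 0.9290/1.16758 = 0.795663
Compose boost 3: (0.219 + 0.795663)/(1 + 0.219×0.795663) = 1.01466/1.17425 = 0.8641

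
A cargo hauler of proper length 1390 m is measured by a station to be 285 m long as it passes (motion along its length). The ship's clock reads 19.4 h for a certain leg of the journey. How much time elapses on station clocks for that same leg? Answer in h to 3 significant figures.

Δt ≈ 94.6 h

Length contraction ⇒ γ = L₀/L = 1390/285 = 4.8772
Time dilation: Δt = γτ₀ = 4.8772 × 19.4 h = 94.6 h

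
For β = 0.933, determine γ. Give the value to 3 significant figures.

γ = 1/√(1 − β²) = 1/√(1 − 0.933²) = 1/√(0.12951) = 2.78

γ ≈ 2.78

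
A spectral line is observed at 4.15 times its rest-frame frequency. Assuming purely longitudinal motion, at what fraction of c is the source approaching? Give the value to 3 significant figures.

β ≈ 0.890

f_obs/f_src = √((1+β)/(1−β)) = 4.15  ⇒  (1+β)/(1−β) = 17.223
β = |1 − D²|/(1 + D²) = |1 − 17.223|/(1 + 17.223) = 0.890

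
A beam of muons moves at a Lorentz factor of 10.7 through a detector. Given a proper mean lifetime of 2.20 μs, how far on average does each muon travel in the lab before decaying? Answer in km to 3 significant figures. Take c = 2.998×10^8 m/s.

d ≈ 7.03 km

β = √(1 − 1/γ²) = √(1 − 1/10.7²) = 0.99562
Dilated lifetime: Δt = γτ₀ = 10.7 × 2.20 μs = 23.540 μs
d = vΔt = 0.99562c × 23.540 μs = 2.9849×10^8 m/s × 2.3540×10^-5 s = 7.03 km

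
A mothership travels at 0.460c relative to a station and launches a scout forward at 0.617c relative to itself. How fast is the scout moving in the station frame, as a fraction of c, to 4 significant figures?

u ≈ 0.8389c

Compose boost 2: (0.617 + 0.460)/(1 + 0.617×0.460) = 1.077/1.28382 = 0.8389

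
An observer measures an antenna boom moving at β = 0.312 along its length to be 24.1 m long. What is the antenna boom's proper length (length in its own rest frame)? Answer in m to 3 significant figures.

L₀ ≈ 25.4 m

γ = 1/√(1 − 0.312²) = 1.0525
L₀ = γL = 1.0525 × 24.1 = 25.4 m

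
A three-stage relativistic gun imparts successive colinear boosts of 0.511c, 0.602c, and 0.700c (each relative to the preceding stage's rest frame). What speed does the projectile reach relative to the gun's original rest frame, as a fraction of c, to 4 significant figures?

u ≈ 0.9720c

Compose boost 2: (0.602 + 0.511)/(1 + 0.602×0.511) = 1.113/1.30762 = 0.851163
Compose boost 3: (0.700 + 0.851163)/(1 + 0.700×0.851163) = 1.55116/1.59581 = 0.9720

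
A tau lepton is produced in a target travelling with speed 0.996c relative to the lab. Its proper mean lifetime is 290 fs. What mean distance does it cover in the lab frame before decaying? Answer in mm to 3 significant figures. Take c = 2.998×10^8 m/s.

d ≈ 0.969 mm

γ = 1/√(1 − 0.996²) = 11.192
Dilated lifetime: Δt = γτ₀ = 11.192 × 290 fs = 3245.5 fs
d = vΔt = 0.996c × 3245.5 fs = 2.9860×10^8 m/s × 3.2455×10^-12 s = 0.969 mm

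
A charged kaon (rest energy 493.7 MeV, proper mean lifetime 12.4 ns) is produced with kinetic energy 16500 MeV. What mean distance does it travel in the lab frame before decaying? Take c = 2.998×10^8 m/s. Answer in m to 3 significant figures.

γ = 1 + K/(m₀c²) = 1 + 16500/493.7 = 34.421
β = √(1 − 1/γ²) = 0.99958
Dilated lifetime: γτ₀ = 34.421 × 12.4 ns = 426.82 ns
d = βc·γτ₀ = 0.99958 × (2.998×10^8 m/s) × 4.2682×10^-7 s = 128 m

d ≈ 128 m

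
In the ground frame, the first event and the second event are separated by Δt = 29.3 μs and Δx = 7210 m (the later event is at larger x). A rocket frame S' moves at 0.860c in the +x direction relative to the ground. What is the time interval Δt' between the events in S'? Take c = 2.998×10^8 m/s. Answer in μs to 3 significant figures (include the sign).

γ = 1/√(1 − 0.860²) = 1.9597
Δt' = γ(Δt − vΔx/c²) = 1.9597 × (29.3 μs − 0.860×7210 m / (2.998×10^8 m/s))
= 1.9597 × (8.6175 μs) = 16.9 μs

Δt' ≈ 16.9 μs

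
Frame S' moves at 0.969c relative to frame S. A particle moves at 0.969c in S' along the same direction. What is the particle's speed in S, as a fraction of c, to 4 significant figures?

u ≈ 0.9995c

Relativistic velocity addition: u = (u' + v)/(1 + u'v/c²)
= (0.969 + 0.969)/(1 + 0.969×0.969) = 1.938/1.93896 = 0.9995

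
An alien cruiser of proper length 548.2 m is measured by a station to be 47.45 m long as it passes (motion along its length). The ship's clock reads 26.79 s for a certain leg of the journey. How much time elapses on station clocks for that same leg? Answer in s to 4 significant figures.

Length contraction ⇒ γ = L₀/L = 548.2/47.45 = 11.5532
Time dilation: Δt = γτ₀ = 11.5532 × 26.79 s = 309.5 s

Δt ≈ 309.5 s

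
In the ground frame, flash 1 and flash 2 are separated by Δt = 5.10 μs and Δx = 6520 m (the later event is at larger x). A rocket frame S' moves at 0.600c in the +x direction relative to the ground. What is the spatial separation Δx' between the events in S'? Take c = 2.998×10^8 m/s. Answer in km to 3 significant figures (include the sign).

Δx' ≈ 7.00 km

γ = 1/√(1 − 0.600²) = 1.2500
Δx' = γ(Δx − vΔt) = 1.2500 × (6520 m − 0.600×(2.998×10^8 m/s)×5.10×10^-6 s)
= 1.2500 × (5602.6 m) = 7.00 km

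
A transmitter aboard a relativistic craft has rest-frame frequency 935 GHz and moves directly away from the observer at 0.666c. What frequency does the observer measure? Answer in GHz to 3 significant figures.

f_obs ≈ 419 GHz

Relativistic Doppler: f_obs = f_src √((1−β)/(1+β))
= 935 × √(0.33400/1.6660) = 935 × 0.44775 = 419 GHz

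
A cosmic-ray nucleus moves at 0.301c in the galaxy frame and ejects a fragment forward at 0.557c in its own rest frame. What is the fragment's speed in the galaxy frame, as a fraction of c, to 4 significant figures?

Compose boost 2: (0.557 + 0.301)/(1 + 0.557×0.301) = 0.8580/1.16766 = 0.7348

u ≈ 0.7348c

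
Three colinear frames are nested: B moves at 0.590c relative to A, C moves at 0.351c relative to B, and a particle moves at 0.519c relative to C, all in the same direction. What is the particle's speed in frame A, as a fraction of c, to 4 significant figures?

u ≈ 0.9245c

Compose boost 2: (0.351 + 0.590)/(1 + 0.351×0.590) = 0.9410/1.20709 = 0.779561
Compose boost 3: (0.519 + 0.779561)/(1 + 0.519×0.779561) = 1.29856/1.40459 = 0.9245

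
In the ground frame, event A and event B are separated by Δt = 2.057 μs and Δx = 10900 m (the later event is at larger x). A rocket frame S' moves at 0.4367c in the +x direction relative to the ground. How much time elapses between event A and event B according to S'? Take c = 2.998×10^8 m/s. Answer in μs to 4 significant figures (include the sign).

γ = 1/√(1 − 0.4367²) = 1.11160
Δt' = γ(Δt − vΔx/c²) = 1.11160 × (2.057 μs − 0.4367×10900 m / (2.998×10^8 m/s))
= 1.11160 × (-13.8204 μs) = -15.36 μs

Δt' ≈ -15.36 μs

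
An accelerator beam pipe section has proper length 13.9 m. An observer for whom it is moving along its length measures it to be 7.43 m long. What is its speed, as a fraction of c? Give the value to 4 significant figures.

γ = L₀/L = 13.9/7.43 = 1.87079
β = √(1 − 1/γ²) = 0.8451

β ≈ 0.8451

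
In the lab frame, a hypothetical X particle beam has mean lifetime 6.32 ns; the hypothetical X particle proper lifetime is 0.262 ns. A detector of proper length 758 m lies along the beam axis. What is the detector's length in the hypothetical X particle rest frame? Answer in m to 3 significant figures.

L ≈ 31.4 m

Time dilation ⇒ γ = Δt/τ₀ = 6.32/0.262 = 24.122
Length contraction: L = L₀/γ = 758/24.122 = 31.4 m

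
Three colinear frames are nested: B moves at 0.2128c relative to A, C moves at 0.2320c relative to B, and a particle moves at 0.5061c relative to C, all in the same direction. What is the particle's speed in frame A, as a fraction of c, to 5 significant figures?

Compose boost 2: (0.2320 + 0.2128)/(1 + 0.2320×0.2128) = 0.44480/1.049370 = 0.4238735
Compose boost 3: (0.5061 + 0.4238735)/(1 + 0.5061×0.4238735) = 0.9299735/1.214522 = 0.76571

u ≈ 0.76571c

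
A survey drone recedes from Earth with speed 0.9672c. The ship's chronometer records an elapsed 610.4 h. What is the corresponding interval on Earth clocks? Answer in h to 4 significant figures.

γ = 1/√(1 − 0.9672²) = 3.93676
Time dilation: Δt = γτ₀ = 3.93676 × 610.4 h = 2403 h

Δt ≈ 2403 h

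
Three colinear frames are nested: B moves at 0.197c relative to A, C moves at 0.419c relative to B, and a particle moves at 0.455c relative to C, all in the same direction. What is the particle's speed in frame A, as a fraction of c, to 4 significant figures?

u ≈ 0.8134c

Compose boost 2: (0.419 + 0.197)/(1 + 0.419×0.197) = 0.6160/1.08254 = 0.569031
Compose boost 3: (0.455 + 0.569031)/(1 + 0.455×0.569031) = 1.02403/1.25891 = 0.8134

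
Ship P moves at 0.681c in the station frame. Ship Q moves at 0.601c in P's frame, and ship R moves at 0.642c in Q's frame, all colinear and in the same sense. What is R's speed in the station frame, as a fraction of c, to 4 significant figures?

u ≈ 0.9796c

Compose boost 2: (0.601 + 0.681)/(1 + 0.601×0.681) = 1.282/1.40928 = 0.909684
Compose boost 3: (0.642 + 0.909684)/(1 + 0.642×0.909684) = 1.55168/1.58402 = 0.9796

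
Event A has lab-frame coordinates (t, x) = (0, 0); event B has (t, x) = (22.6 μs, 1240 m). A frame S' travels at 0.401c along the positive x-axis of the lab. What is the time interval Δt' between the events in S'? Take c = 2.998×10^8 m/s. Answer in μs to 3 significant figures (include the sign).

Δt' ≈ 22.9 μs

γ = 1/√(1 − 0.401²) = 1.0916
Δt' = γ(Δt − vΔx/c²) = 1.0916 × (22.6 μs − 0.401×1240 m / (2.998×10^8 m/s))
= 1.0916 × (20.941 μs) = 22.9 μs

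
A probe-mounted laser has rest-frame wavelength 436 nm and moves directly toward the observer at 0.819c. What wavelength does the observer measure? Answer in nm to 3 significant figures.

Relativistic Doppler: λ_obs = λ_src √((1−β)/(1+β))
= 436 × √(0.18100/1.8190) = 436 × 0.31544 = 138 nm

λ_obs ≈ 138 nm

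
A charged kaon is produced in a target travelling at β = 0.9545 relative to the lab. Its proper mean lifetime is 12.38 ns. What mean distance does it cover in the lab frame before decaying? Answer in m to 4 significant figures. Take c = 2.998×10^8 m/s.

d ≈ 11.88 m

γ = 1/√(1 − 0.9545²) = 3.35333
Dilated lifetime: Δt = γτ₀ = 3.35333 × 12.38 ns = 41.5142 ns
d = vΔt = 0.9545c × 41.5142 ns = 2.86159×10^8 m/s × 4.15142×10^-8 s = 11.88 m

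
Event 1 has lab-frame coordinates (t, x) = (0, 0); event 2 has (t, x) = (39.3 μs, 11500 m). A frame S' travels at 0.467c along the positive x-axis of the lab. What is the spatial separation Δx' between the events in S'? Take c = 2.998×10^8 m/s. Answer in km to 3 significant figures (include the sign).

Δx' ≈ 6.78 km

γ = 1/√(1 − 0.467²) = 1.1309
Δx' = γ(Δx − vΔt) = 1.1309 × (11500 m − 0.467×(2.998×10^8 m/s)×39.3×10^-6 s)
= 1.1309 × (5997.7 m) = 6.78 km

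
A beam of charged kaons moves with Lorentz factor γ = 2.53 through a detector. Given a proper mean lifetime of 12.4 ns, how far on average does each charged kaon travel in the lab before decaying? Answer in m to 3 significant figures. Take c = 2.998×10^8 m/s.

d ≈ 8.64 m

β = √(1 − 1/γ²) = √(1 − 1/2.53²) = 0.91857
Dilated lifetime: Δt = γτ₀ = 2.53 × 12.4 ns = 31.372 ns
d = vΔt = 0.91857c × 31.372 ns = 2.7539×10^8 m/s × 3.1372×10^-8 s = 8.64 m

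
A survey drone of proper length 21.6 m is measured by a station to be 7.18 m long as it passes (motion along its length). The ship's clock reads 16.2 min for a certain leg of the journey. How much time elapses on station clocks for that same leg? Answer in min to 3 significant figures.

Δt ≈ 48.7 min

Length contraction ⇒ γ = L₀/L = 21.6/7.18 = 3.0084
Time dilation: Δt = γτ₀ = 3.0084 × 16.2 min = 48.7 min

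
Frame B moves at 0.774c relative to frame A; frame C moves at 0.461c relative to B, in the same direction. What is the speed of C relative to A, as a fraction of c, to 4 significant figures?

u ≈ 0.9102c

Compose boost 2: (0.461 + 0.774)/(1 + 0.461×0.774) = 1.235/1.35681 = 0.9102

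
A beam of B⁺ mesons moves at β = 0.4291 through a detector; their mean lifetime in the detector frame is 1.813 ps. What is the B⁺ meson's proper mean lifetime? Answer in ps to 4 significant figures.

τ₀ ≈ 1.638 ps

γ = 1/√(1 − 0.4291²) = 1.10710
Proper time: τ₀ = Δt/γ = 1.813/1.10710 = 1.638 ps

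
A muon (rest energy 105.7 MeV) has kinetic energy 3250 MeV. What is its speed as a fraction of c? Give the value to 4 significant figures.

β ≈ 0.9995

γ = 1 + K/(m₀c²) = 1 + 3250/105.7 = 31.7474
β = √(1 − 1/γ²) = 0.9995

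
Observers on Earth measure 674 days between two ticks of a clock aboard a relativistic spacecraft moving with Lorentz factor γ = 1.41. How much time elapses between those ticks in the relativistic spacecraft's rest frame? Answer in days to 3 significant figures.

γ = 1.41 (given)
Proper time: τ₀ = Δt/γ = 674/1.41 = 478 days

τ₀ ≈ 478 days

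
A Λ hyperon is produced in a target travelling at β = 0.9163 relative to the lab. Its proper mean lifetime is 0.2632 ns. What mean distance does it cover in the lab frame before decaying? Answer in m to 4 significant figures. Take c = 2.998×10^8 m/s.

γ = 1/√(1 − 0.9163²) = 2.49693
Dilated lifetime: Δt = γτ₀ = 2.49693 × 0.2632 ns = 0.657191 ns
d = vΔt = 0.9163c × 0.657191 ns = 2.74707×10^8 m/s × 6.57191×10^-10 s = 0.1805 m

d ≈ 0.1805 m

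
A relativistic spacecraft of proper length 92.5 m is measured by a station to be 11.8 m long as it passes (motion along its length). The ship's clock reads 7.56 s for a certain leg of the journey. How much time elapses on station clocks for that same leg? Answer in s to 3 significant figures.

Length contraction ⇒ γ = L₀/L = 92.5/11.8 = 7.8390
Time dilation: Δt = γτ₀ = 7.8390 × 7.56 s = 59.3 s

Δt ≈ 59.3 s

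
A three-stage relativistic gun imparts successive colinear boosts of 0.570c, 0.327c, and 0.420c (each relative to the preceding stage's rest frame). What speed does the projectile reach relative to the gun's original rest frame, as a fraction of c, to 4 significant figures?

Compose boost 2: (0.327 + 0.570)/(1 + 0.327×0.570) = 0.8970/1.18639 = 0.756075
Compose boost 3: (0.420 + 0.756075)/(1 + 0.420×0.756075) = 1.17608/1.31755 = 0.8926

u ≈ 0.8926c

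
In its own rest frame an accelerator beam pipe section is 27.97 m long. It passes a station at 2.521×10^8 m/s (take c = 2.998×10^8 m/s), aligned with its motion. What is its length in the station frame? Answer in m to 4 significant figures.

β = v/c = 2.521×10^8 / 2.998×10^8 = 0.840894
γ = 1/√(1 − 0.840894²) = 1.84775
Length contraction: L = L₀/γ = 27.97/1.84775 = 15.14 m

L ≈ 15.14 m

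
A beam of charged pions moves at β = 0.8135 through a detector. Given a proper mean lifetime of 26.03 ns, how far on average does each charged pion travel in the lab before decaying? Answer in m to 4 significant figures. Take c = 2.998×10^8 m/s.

γ = 1/√(1 − 0.8135²) = 1.71950
Dilated lifetime: Δt = γτ₀ = 1.71950 × 26.03 ns = 44.7585 ns
d = vΔt = 0.8135c × 44.7585 ns = 2.43887×10^8 m/s × 4.47585×10^-8 s = 10.92 m

d ≈ 10.92 m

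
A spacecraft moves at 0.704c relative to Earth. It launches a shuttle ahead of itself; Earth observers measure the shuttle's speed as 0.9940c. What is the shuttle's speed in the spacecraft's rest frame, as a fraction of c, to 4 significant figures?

Inverse velocity addition: u' = (u − v)/(1 − uv/c²)
= (0.9940 − 0.704)/(1 − 0.9940×0.704) = 0.2900/0.300224 = 0.9659

u' ≈ 0.9659c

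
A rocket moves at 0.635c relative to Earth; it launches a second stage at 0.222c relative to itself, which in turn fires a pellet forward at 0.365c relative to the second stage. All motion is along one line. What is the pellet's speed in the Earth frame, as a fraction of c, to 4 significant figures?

Compose boost 2: (0.222 + 0.635)/(1 + 0.222×0.635) = 0.8570/1.14097 = 0.751115
Compose boost 3: (0.365 + 0.751115)/(1 + 0.365×0.751115) = 1.11612/1.27416 = 0.8760

u ≈ 0.8760c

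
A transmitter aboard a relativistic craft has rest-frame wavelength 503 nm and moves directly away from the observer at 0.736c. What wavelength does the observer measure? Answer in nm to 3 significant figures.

Relativistic Doppler: λ_obs = λ_src √((1+β)/(1−β))
= 503 × √(1.7360/0.26400) = 503 × 2.5643 = 1290 nm

λ_obs ≈ 1290 nm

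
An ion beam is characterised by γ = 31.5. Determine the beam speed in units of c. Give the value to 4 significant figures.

β = √(1 − 1/γ²) = √(1 − 1/31.5²) = √(0.998992) = 0.9995

β ≈ 0.9995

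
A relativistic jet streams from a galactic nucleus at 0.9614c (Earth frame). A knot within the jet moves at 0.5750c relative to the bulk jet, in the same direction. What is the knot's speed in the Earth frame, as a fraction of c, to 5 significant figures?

u ≈ 0.98944c

Relativistic velocity addition: u = (u' + v)/(1 + u'v/c²)
= (0.5750 + 0.9614)/(1 + 0.5750×0.9614) = 1.5364/1.552805 = 0.98944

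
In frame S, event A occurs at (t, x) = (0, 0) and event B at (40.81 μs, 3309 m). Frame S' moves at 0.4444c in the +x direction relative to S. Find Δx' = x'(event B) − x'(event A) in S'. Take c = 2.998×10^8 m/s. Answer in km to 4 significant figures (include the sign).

γ = 1/√(1 − 0.4444²) = 1.11629
Δx' = γ(Δx − vΔt) = 1.11629 × (3309 m − 0.4444×(2.998×10^8 m/s)×40.81×10^-6 s)
= 1.11629 × (-2128.16 m) = -2.376 km

Δx' ≈ -2.376 km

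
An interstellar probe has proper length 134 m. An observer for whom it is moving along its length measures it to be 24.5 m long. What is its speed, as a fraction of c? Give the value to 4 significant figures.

β ≈ 0.9831

γ = L₀/L = 134/24.5 = 5.46939
β = √(1 − 1/γ²) = 0.9831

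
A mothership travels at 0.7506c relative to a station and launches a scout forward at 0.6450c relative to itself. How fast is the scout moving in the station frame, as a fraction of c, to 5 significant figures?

u ≈ 0.94034c

Compose boost 2: (0.6450 + 0.7506)/(1 + 0.6450×0.7506) = 1.3956/1.484137 = 0.94034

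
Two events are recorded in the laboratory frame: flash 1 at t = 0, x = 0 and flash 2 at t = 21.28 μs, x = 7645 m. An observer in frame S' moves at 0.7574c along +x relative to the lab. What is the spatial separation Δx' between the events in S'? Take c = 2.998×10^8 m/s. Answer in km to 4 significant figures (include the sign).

Δx' ≈ 4.308 km

γ = 1/√(1 − 0.7574²) = 1.53151
Δx' = γ(Δx − vΔt) = 1.53151 × (7645 m − 0.7574×(2.998×10^8 m/s)×21.28×10^-6 s)
= 1.53151 × (2812.98 m) = 4.308 km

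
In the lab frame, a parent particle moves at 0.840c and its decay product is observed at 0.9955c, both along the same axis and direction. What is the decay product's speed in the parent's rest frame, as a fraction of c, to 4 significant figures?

Inverse velocity addition: u' = (u − v)/(1 − uv/c²)
= (0.9955 − 0.840)/(1 − 0.9955×0.840) = 0.1555/0.163780 = 0.9494

u' ≈ 0.9494c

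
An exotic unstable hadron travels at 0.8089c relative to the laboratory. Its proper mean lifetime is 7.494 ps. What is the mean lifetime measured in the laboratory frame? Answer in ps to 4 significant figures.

γ = 1/√(1 − 0.8089²) = 1.70084
Time dilation: Δt = γτ₀ = 1.70084 × 7.494 ps = 12.75 ps

Δt ≈ 12.75 ps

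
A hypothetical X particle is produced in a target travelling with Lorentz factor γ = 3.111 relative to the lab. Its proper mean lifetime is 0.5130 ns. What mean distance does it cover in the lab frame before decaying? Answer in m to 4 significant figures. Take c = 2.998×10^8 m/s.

d ≈ 0.4531 m

β = √(1 − 1/γ²) = √(1 − 1/3.111²) = 0.946930
Dilated lifetime: Δt = γτ₀ = 3.111 × 0.5130 ns = 1.59594 ns
d = vΔt = 0.946930c × 1.59594 ns = 2.83890×10^8 m/s × 1.59594×10^-9 s = 0.4531 m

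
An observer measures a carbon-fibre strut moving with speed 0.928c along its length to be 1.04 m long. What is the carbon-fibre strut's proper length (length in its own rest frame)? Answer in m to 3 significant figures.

γ = 1/√(1 − 0.928²) = 2.6840
L₀ = γL = 2.6840 × 1.04 = 2.79 m

L₀ ≈ 2.79 m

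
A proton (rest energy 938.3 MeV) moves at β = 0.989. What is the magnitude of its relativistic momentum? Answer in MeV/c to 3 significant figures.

p ≈ 6270 MeV/c

γ = 1/√(1 − 0.989²) = 6.7606
p = γβm₀c = 6.7606 × 0.989 × 938.3 MeV/c = 6270 MeV/c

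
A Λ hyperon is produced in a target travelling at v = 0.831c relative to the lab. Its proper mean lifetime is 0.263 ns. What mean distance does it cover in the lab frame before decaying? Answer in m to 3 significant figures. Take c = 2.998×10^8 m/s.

d ≈ 0.118 m

γ = 1/√(1 − 0.831²) = 1.7977
Dilated lifetime: Δt = γτ₀ = 1.7977 × 0.263 ns = 0.47279 ns
d = vΔt = 0.831c × 0.47279 ns = 2.4913×10^8 m/s × 4.7279×10^-10 s = 0.118 m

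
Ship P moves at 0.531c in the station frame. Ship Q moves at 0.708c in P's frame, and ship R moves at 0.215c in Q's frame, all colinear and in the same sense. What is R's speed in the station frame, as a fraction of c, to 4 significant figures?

Compose boost 2: (0.708 + 0.531)/(1 + 0.708×0.531) = 1.239/1.37595 = 0.900470
Compose boost 3: (0.215 + 0.900470)/(1 + 0.215×0.900470) = 1.11547/1.19360 = 0.9345

u ≈ 0.9345c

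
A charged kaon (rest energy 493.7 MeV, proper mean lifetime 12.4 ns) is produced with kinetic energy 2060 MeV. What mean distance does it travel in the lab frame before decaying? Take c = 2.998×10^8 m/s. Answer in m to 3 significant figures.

γ = 1 + K/(m₀c²) = 1 + 2060/493.7 = 5.1726
β = √(1 − 1/γ²) = 0.98113
Dilated lifetime: γτ₀ = 5.1726 × 12.4 ns = 64.140 ns
d = βc·γτ₀ = 0.98113 × (2.998×10^8 m/s) × 6.4140×10^-8 s = 18.9 m

d ≈ 18.9 m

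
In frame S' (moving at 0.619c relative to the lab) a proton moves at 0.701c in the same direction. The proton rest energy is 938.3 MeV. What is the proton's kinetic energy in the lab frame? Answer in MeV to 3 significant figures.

K ≈ 1460 MeV

u_lab = (0.701 + 0.619)/(1 + 0.701×0.619) = 0.920554
γ = 1/√(1 − 0.920554²) = 2.5601
K = (γ − 1)m₀c² = (2.5601 − 1) × 938.3 = 1.5601 × 938.3 = 1460 MeV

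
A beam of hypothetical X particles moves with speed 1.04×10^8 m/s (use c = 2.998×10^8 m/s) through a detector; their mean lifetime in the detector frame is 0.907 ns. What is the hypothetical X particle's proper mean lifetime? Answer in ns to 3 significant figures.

τ₀ ≈ 0.851 ns

β = v/c = 1.04×10^8 / 2.998×10^8 = 0.34690
γ = 1/√(1 − 0.34690²) = 1.0662
Proper time: τ₀ = Δt/γ = 0.907/1.0662 = 0.851 ns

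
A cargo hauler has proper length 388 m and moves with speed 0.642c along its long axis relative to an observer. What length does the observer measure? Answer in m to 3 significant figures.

γ = 1/√(1 − 0.642²) = 1.3043
Length contraction: L = L₀/γ = 388/1.3043 = 297 m

L ≈ 297 m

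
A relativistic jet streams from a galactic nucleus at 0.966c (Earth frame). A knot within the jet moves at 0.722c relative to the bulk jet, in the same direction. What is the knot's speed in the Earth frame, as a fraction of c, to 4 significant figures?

Relativistic velocity addition: u = (u' + v)/(1 + u'v/c²)
= (0.722 + 0.966)/(1 + 0.722×0.966) = 1.688/1.69745 = 0.9944

u ≈ 0.9944c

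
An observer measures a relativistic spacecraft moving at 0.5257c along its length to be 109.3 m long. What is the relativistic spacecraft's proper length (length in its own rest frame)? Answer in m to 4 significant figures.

L₀ ≈ 128.5 m

γ = 1/√(1 − 0.5257²) = 1.17554
L₀ = γL = 1.17554 × 109.3 = 128.5 m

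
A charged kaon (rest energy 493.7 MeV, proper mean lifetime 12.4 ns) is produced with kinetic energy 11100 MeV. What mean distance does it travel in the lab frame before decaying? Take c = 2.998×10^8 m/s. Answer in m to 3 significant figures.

d ≈ 87.2 m

γ = 1 + K/(m₀c²) = 1 + 11100/493.7 = 23.483
β = √(1 − 1/γ²) = 0.99909
Dilated lifetime: γτ₀ = 23.483 × 12.4 ns = 291.19 ns
d = βc·γτ₀ = 0.99909 × (2.998×10^8 m/s) × 2.9119×10^-7 s = 87.2 m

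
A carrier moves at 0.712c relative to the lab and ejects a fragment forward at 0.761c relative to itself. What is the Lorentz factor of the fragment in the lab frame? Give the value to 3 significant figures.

u_lab = (0.761 + 0.712)/(1 + 0.761×0.712) = 1.473/1.54183 = 0.955357
γ = 1/√(1 − 0.955357²) = 3.38

γ ≈ 3.38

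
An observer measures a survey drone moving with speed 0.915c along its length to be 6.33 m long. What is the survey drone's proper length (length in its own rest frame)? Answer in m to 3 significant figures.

L₀ ≈ 15.7 m

γ = 1/√(1 − 0.915²) = 2.4786
L₀ = γL = 2.4786 × 6.33 = 15.7 m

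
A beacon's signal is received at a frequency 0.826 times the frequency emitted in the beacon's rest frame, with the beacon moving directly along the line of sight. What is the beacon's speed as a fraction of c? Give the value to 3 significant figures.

f_obs/f_src = √((1−β)/(1+β)) = 0.826  ⇒  (1−β)/(1+β) = 0.68228
β = |1 − D²|/(1 + D²) = |1 − 0.68228|/(1 + 0.68228) = 0.189

β ≈ 0.189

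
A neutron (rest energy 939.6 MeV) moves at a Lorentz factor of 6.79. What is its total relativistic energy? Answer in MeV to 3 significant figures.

γ = 6.79 (given)
E = γm₀c² = 6.79 × 939.6 MeV = 6380 MeV

E ≈ 6380 MeV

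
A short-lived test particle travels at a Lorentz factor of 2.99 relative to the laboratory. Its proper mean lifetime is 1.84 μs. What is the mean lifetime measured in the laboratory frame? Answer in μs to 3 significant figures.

γ = 2.99 (given)
Time dilation: Δt = γτ₀ = 2.99 × 1.84 μs = 5.50 μs

Δt ≈ 5.50 μs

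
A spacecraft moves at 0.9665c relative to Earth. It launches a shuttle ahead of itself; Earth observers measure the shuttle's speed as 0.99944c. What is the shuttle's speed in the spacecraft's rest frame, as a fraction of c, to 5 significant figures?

u' ≈ 0.96765c

Inverse velocity addition: u' = (u − v)/(1 − uv/c²)
= (0.99944 − 0.9665)/(1 − 0.99944×0.9665) = 0.032940/0.03404124 = 0.96765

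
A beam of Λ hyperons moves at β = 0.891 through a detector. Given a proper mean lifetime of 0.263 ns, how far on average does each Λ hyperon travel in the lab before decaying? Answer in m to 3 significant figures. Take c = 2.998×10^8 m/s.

γ = 1/√(1 − 0.891²) = 2.2026
Dilated lifetime: Δt = γτ₀ = 2.2026 × 0.263 ns = 0.57929 ns
d = vΔt = 0.891c × 0.57929 ns = 2.6712×10^8 m/s × 5.7929×10^-10 s = 0.155 m

d ≈ 0.155 m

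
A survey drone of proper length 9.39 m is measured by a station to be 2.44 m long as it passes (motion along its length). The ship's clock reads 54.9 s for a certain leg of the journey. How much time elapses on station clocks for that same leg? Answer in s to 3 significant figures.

Length contraction ⇒ γ = L₀/L = 9.39/2.44 = 3.8484
Time dilation: Δt = γτ₀ = 3.8484 × 54.9 s = 211 s

Δt ≈ 211 s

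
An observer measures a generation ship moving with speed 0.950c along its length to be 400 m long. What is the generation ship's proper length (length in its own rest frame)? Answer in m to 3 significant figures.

γ = 1/√(1 − 0.950²) = 3.2026
L₀ = γL = 3.2026 × 400 = 1280 m

L₀ ≈ 1280 m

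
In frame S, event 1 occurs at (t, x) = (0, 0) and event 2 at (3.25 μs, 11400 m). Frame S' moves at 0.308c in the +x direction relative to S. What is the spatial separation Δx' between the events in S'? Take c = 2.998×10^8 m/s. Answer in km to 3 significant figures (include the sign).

Δx' ≈ 11.7 km

γ = 1/√(1 − 0.308²) = 1.0511
Δx' = γ(Δx − vΔt) = 1.0511 × (11400 m − 0.308×(2.998×10^8 m/s)×3.25×10^-6 s)
= 1.0511 × (11100 m) = 11.7 km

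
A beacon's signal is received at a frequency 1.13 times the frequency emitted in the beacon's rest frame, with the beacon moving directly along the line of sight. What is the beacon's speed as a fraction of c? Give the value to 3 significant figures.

β ≈ 0.122

f_obs/f_src = √((1+β)/(1−β)) = 1.13  ⇒  (1+β)/(1−β) = 1.2769
β = |1 − D²|/(1 + D²) = |1 − 1.2769|/(1 + 1.2769) = 0.122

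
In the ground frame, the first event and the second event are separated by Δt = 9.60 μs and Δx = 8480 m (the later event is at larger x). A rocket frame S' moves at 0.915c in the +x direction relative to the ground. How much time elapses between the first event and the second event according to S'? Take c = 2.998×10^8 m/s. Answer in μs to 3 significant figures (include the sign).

Δt' ≈ -40.4 μs

γ = 1/√(1 − 0.915²) = 2.4786
Δt' = γ(Δt − vΔx/c²) = 2.4786 × (9.60 μs − 0.915×8480 m / (2.998×10^8 m/s))
= 2.4786 × (-16.281 μs) = -40.4 μs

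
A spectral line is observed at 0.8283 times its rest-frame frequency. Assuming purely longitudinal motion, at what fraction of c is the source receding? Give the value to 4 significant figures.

f_obs/f_src = √((1−β)/(1+β)) = 0.8283  ⇒  (1−β)/(1+β) = 0.686081
β = |1 − D²|/(1 + D²) = |1 − 0.686081|/(1 + 0.686081) = 0.1862

β ≈ 0.1862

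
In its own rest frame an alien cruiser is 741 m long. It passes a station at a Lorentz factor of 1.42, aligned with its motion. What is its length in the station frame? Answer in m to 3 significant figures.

γ = 1.42 (given)
Length contraction: L = L₀/γ = 741/1.42 = 522 m

L ≈ 522 m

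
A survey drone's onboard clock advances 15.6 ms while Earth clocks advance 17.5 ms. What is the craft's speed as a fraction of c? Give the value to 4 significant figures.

β ≈ 0.4532

γ = Δt/τ₀ = 17.5/15.6 = 1.12179
β = √(1 − 1/γ²) = √(1 − 1/1.12179²) = 0.4532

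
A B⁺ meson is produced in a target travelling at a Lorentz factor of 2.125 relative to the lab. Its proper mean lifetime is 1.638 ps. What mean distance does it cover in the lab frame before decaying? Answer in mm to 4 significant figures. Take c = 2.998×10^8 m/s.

d ≈ 0.9208 mm

β = √(1 − 1/γ²) = √(1 − 1/2.125²) = 0.882353
Dilated lifetime: Δt = γτ₀ = 2.125 × 1.638 ps = 3.48075 ps
d = vΔt = 0.882353c × 3.48075 ps = 2.64529×10^8 m/s × 3.48075×10^-12 s = 0.9208 mm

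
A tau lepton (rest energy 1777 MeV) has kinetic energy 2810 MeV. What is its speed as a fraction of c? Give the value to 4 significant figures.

γ = 1 + K/(m₀c²) = 1 + 2810/1777 = 2.58132
β = √(1 − 1/γ²) = 0.9219

β ≈ 0.9219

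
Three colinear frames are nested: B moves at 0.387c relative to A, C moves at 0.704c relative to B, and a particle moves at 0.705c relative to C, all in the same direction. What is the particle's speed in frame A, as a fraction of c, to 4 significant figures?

Compose boost 2: (0.704 + 0.387)/(1 + 0.704×0.387) = 1.091/1.27245 = 0.857402
Compose boost 3: (0.705 + 0.857402)/(1 + 0.705×0.857402) = 1.56240/1.60447 = 0.9738

u ≈ 0.9738c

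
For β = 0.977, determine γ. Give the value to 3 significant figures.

γ = 1/√(1 − β²) = 1/√(1 − 0.977²) = 1/√(0.045471) = 4.69

γ ≈ 4.69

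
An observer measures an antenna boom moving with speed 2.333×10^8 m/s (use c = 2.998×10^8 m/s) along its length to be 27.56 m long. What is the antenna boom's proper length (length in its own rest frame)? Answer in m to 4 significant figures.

L₀ ≈ 43.88 m

β = v/c = 2.333×10^8 / 2.998×10^8 = 0.778185
γ = 1/√(1 − 0.778185²) = 1.59227
L₀ = γL = 1.59227 × 27.56 = 43.88 m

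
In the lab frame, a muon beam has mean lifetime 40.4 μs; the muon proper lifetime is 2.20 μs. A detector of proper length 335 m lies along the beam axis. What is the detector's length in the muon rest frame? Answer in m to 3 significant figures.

Time dilation ⇒ γ = Δt/τ₀ = 40.4/2.20 = 18.364
Length contraction: L = L₀/γ = 335/18.364 = 18.2 m

L ≈ 18.2 m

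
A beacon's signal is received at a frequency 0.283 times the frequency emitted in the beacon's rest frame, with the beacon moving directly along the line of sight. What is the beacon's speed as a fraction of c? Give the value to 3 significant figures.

β ≈ 0.852

f_obs/f_src = √((1−β)/(1+β)) = 0.283  ⇒  (1−β)/(1+β) = 0.080089
β = |1 − D²|/(1 + D²) = |1 − 0.080089|/(1 + 0.080089) = 0.852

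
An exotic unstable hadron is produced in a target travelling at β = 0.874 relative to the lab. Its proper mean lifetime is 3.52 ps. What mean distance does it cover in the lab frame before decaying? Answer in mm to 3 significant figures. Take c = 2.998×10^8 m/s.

γ = 1/√(1 − 0.874²) = 2.0579
Dilated lifetime: Δt = γτ₀ = 2.0579 × 3.52 ps = 7.2439 ps
d = vΔt = 0.874c × 7.2439 ps = 2.6203×10^8 m/s × 7.2439×10^-12 s = 1.90 mm

d ≈ 1.90 mm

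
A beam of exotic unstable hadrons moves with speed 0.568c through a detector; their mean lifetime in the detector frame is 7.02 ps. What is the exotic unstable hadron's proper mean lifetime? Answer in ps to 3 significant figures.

γ = 1/√(1 − 0.568²) = 1.2150
Proper time: τ₀ = Δt/γ = 7.02/1.2150 = 5.78 ps

τ₀ ≈ 5.78 ps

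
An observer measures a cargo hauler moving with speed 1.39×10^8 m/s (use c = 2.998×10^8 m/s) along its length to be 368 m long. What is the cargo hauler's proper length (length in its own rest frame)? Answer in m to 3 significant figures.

L₀ ≈ 415 m

β = v/c = 1.39×10^8 / 2.998×10^8 = 0.46364
γ = 1/√(1 − 0.46364²) = 1.1286
L₀ = γL = 1.1286 × 368 = 415 m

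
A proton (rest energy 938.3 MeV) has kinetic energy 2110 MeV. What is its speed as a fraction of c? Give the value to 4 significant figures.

β ≈ 0.9514

γ = 1 + K/(m₀c²) = 1 + 2110/938.3 = 3.24875
β = √(1 − 1/γ²) = 0.9514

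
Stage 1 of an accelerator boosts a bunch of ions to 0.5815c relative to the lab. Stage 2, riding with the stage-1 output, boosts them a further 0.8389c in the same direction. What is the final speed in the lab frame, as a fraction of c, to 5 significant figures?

u ≈ 0.95469c

Compose boost 2: (0.8389 + 0.5815)/(1 + 0.8389×0.5815) = 1.4204/1.487820 = 0.95469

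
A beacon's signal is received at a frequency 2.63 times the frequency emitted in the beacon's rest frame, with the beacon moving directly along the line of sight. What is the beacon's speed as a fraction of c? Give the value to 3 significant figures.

f_obs/f_src = √((1+β)/(1−β)) = 2.63  ⇒  (1+β)/(1−β) = 6.9169
β = |1 − D²|/(1 + D²) = |1 − 6.9169|/(1 + 6.9169) = 0.747

β ≈ 0.747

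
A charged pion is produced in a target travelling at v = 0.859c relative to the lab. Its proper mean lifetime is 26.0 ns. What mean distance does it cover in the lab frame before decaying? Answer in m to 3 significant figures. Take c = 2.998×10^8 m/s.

d ≈ 13.1 m

γ = 1/√(1 − 0.859²) = 1.9532
Dilated lifetime: Δt = γτ₀ = 1.9532 × 26.0 ns = 50.784 ns
d = vΔt = 0.859c × 50.784 ns = 2.5753×10^8 m/s × 5.0784×10^-8 s = 13.1 m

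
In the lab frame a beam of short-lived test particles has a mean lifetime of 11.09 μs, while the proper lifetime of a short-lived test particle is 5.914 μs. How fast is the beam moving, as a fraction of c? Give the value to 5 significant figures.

β ≈ 0.84594

γ = Δt/τ₀ = 11.09/5.914 = 1.875211
β = √(1 − 1/γ²) = √(1 − 1/1.875211²) = 0.84594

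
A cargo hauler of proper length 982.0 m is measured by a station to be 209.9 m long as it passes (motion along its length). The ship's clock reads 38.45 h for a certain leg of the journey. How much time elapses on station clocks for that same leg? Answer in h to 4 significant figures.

Δt ≈ 179.9 h

Length contraction ⇒ γ = L₀/L = 982.0/209.9 = 4.67842
Time dilation: Δt = γτ₀ = 4.67842 × 38.45 h = 179.9 h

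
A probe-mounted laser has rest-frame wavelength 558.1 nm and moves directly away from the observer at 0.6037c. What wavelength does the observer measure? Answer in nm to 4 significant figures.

λ_obs ≈ 1123 nm

Relativistic Doppler: λ_obs = λ_src √((1+β)/(1−β))
= 558.1 × √(1.60370/0.396300) = 558.1 × 2.01164 = 1123 nm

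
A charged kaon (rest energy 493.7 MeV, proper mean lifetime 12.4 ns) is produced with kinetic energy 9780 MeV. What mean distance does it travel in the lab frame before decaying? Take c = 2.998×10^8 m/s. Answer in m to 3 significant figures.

γ = 1 + K/(m₀c²) = 1 + 9780/493.7 = 20.810
β = √(1 − 1/γ²) = 0.99884
Dilated lifetime: γτ₀ = 20.810 × 12.4 ns = 258.04 ns
d = βc·γτ₀ = 0.99884 × (2.998×10^8 m/s) × 2.5804×10^-7 s = 77.3 m

d ≈ 77.3 m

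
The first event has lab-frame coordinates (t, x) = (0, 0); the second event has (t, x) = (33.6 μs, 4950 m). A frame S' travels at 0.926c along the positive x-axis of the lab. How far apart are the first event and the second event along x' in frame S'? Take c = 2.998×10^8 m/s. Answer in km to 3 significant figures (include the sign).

Δx' ≈ -11.6 km

γ = 1/√(1 − 0.926²) = 2.6488
Δx' = γ(Δx − vΔt) = 2.6488 × (4950 m − 0.926×(2.998×10^8 m/s)×33.6×10^-6 s)
= 2.6488 × (-4377.9 m) = -11.6 km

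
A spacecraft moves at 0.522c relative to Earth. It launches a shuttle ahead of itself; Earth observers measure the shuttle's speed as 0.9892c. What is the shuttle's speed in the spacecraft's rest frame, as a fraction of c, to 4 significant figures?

u' ≈ 0.9660c

Inverse velocity addition: u' = (u − v)/(1 − uv/c²)
= (0.9892 − 0.522)/(1 − 0.9892×0.522) = 0.4672/0.483638 = 0.9660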